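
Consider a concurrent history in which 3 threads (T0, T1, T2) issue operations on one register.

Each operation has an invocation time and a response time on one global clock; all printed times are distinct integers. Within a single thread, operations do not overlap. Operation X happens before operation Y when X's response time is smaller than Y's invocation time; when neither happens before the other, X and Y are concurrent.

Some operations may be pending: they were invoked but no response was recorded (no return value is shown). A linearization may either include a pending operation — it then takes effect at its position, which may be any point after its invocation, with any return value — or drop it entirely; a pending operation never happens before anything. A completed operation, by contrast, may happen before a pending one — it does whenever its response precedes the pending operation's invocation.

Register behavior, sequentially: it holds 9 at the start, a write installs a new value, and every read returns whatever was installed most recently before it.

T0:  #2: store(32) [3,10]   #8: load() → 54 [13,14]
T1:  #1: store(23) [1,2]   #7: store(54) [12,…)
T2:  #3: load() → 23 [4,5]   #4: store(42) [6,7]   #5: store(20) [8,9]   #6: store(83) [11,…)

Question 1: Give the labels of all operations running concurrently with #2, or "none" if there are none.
#3, #4, #5

#2 spans [3,10]; an op avoiding the whole window 3..10 is ordered, any other is concurrent
#1 [1,2]: before
#3 [4,5]: concurrent
#4 [6,7]: concurrent
#5 [8,9]: concurrent
#6 [11,…): after
#7 [12,…): after
#8 [13,14]: after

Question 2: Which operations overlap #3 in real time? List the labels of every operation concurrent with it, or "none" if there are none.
#2

overlap test against #3 [4,5]: concurrent iff the interval meets 4..5
#1 [1,2]: before
#2 [3,10]: concurrent
#4 [6,7]: after
#5 [8,9]: after
#6 [11,…): after
#7 [12,…): after
#8 [13,14]: after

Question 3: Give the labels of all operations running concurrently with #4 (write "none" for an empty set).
#2

concurrent with #4 ([6,7]): every op whose interval crosses 6..7
#1 [1,2]: before
#2 [3,10]: concurrent
#3 [4,5]: before
#5 [8,9]: after
#6 [11,…): after
#7 [12,…): after
#8 [13,14]: after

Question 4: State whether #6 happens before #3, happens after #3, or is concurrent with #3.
after

#6 spans [11,…), #3 spans [4,5]
resp(#3)=5 < inv(#6)=11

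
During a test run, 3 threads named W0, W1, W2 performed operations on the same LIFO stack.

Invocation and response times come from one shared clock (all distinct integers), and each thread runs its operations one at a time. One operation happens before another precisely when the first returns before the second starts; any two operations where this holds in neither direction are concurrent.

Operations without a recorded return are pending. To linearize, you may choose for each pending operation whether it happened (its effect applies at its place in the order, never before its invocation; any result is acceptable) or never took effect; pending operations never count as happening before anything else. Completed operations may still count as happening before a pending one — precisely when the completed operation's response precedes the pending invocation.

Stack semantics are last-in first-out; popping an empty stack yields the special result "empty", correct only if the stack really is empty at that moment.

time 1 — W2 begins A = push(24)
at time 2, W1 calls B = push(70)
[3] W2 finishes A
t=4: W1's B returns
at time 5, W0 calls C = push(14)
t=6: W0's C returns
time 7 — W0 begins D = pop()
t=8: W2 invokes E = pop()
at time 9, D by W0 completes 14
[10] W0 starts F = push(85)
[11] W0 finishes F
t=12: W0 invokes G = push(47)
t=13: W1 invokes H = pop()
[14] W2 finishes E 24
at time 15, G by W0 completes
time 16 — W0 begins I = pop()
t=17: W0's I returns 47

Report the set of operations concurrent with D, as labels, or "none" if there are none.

E

concurrent with D ([7,9]): every op whose interval crosses 7..9
A [1,3]: before
B [2,4]: before
C [5,6]: before
E [8,14]: concurrent
F [10,11]: after
G [12,15]: after
H [13,…): after
I [16,17]: after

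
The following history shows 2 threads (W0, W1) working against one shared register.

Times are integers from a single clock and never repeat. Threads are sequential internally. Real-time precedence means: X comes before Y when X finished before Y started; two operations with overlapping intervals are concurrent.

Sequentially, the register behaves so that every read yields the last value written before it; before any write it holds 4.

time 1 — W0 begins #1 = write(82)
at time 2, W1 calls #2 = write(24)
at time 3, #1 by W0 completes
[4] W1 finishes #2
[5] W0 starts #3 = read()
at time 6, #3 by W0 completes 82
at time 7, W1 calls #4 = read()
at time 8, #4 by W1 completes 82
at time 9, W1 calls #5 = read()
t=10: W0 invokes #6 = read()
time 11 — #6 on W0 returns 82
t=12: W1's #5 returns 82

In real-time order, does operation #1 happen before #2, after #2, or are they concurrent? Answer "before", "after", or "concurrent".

concurrent

#1 spans [1,3], #2 spans [2,4]
the intervals overlap in both directions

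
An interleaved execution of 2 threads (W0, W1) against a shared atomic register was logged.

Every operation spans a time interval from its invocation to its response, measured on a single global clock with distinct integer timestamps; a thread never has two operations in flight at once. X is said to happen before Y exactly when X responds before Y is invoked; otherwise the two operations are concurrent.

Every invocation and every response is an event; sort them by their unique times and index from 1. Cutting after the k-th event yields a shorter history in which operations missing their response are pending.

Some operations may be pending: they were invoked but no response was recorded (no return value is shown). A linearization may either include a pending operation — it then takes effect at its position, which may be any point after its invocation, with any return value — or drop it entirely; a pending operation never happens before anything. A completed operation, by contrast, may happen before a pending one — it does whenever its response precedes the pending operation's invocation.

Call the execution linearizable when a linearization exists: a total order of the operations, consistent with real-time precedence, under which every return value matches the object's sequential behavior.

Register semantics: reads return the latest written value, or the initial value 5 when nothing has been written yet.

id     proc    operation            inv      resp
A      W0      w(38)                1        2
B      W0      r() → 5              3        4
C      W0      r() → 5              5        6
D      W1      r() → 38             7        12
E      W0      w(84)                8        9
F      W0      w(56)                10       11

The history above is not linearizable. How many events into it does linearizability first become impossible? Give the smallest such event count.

4

events 1..3 are linearizable; a witness order is A:
after step 1 (A w(38)): value 38
at event 4 (B's time-4 response) nothing linearizes any more
take A, B: step 2 already fails, because B r() → 5 cannot occur there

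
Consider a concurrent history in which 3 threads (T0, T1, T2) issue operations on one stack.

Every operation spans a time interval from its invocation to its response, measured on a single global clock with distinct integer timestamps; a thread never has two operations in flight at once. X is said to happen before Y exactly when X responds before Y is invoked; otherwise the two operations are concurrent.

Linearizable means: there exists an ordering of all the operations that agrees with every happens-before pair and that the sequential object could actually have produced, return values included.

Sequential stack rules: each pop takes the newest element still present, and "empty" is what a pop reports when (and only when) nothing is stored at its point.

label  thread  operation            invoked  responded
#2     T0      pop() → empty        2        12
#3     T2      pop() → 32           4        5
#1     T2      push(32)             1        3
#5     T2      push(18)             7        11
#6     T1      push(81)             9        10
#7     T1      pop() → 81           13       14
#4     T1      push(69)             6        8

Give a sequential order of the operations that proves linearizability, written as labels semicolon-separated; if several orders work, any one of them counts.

after step 1 (#1 push(32)): stack <32>
after step 2 (#3 pop() → 32): stack <>
after step 3 (#2 pop() → empty): stack <>
after step 4 (#4 push(69)): stack <69>
after step 5 (#5 push(18)): stack <69,18>
after step 6 (#6 push(81)): stack <69,18,81>
after step 7 (#7 pop() → 81): stack <69,18>

#1; #3; #2; #4; #5; #6; #7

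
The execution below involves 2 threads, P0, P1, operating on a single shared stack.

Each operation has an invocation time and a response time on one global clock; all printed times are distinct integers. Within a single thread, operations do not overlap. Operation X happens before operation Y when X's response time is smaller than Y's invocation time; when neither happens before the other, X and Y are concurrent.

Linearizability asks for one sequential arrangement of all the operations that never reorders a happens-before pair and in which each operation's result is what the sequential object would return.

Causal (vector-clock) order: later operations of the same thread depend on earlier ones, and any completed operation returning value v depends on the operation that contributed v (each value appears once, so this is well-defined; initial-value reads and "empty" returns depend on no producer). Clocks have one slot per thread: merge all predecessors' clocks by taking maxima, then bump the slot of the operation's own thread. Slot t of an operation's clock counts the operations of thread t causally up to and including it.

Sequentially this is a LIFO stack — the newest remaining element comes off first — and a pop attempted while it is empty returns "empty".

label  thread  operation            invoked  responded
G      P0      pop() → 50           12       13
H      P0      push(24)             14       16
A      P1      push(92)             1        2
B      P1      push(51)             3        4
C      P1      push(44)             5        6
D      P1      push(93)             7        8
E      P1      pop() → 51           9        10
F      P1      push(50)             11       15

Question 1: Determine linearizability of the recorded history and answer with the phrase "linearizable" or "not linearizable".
events 1..9 are fine; event 10 — the response of E at time 10 — makes the prefix non-linearizable
the sole real-time-consistent order of 5 completed operations fails the stack replay
for example A, B, C, D, E fails at step 5: E pop() → 51 is not legal there

not linearizable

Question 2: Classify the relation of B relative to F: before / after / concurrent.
B spans [3,4], F spans [11,15]
resp(B)=4 < inv(F)=11

before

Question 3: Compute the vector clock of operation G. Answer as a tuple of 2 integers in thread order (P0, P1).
root op A, invoked 1: fresh clock plus P1's own tick → (0, 1)
from VC(A)=(0, 1), B (invoked 3) maxes components and bumps P1 → (0, 2)
from VC(B)=(0, 2), C (invoked 5) maxes components and bumps P1 → (0, 3)
from VC(C)=(0, 3), D (invoked 7) maxes components and bumps P1 → (0, 4)
from VC(B)=(0, 2), VC(D)=(0, 4), E (invoked 9) maxes components and bumps P1 → (0, 5)
from VC(E)=(0, 5), F (invoked 11) maxes components and bumps P1 → (0, 6)
from VC(F)=(0, 6), G (invoked 12) maxes components and bumps P0 → (1, 6)
from VC(G)=(1, 6), H (invoked 14) maxes components and bumps P0 → (2, 6)
target: VC(G) = (1, 6)

(1, 6)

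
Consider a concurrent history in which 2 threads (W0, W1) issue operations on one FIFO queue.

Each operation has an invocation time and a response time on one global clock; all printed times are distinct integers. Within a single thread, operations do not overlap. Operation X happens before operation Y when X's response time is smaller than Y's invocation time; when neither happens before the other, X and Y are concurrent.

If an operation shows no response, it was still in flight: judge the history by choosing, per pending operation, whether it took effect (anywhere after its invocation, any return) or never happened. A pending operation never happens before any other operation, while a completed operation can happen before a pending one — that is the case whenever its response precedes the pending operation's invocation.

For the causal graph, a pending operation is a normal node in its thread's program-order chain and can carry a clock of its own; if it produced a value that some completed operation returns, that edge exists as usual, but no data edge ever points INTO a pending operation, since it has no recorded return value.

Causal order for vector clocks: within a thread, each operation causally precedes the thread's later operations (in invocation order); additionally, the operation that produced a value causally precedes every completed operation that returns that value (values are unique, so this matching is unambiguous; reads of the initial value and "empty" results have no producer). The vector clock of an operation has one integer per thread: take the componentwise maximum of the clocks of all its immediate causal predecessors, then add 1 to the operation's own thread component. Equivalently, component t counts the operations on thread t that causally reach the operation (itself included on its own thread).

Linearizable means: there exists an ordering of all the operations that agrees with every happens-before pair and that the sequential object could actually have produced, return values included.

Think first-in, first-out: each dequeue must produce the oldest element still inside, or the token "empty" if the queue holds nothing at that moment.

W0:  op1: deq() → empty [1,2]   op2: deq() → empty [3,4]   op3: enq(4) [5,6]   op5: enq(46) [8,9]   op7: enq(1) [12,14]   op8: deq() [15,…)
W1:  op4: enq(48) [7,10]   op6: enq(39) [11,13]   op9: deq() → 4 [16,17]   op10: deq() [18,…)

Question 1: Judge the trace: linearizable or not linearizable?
one valid linearization: op1, op2, op3, op4, op5, op6, op7, op9
after step 1 (op1 deq() → empty): queue <>
after step 2 (op2 deq() → empty): queue <>
after step 3 (op3 enq(4)): queue <4>
after step 4 (op4 enq(48)): queue <4,48>
after step 5 (op5 enq(46)): queue <4,48,46>
after step 6 (op6 enq(39)): queue <4,48,46,39>
after step 7 (op7 enq(1)): queue <4,48,46,39,1>
after step 8 (op9 deq() → 4): queue <48,46,39,1>

linearizable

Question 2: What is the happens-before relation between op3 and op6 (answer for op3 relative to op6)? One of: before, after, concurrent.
op3 spans [5,6], op6 spans [11,13]
resp(op3)=6 < inv(op6)=11

before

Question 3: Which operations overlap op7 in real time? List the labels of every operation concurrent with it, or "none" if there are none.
op7 runs from 12 to 14; window-overlapping ops are concurrent
op1 [1,2]: before
op2 [3,4]: before
op3 [5,6]: before
op4 [7,10]: before
op5 [8,9]: before
op6 [11,13]: concurrent
op8 [15,…): after
op9 [16,17]: after
op10 [18,…): after

op6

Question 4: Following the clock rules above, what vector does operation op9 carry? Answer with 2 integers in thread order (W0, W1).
root op op4, invoked 7: fresh clock plus W1's own tick → (0, 1)
root op op1, invoked 1: fresh clock plus W0's own tick → (1, 0)
op6 (invocation 11): componentwise max over VC(op4)=(0, 1), +1 at W1, giving (0, 2)
op2 (invocation 3): componentwise max over VC(op1)=(1, 0), +1 at W0, giving (2, 0)
op3 (invocation 5): componentwise max over VC(op2)=(2, 0), +1 at W0, giving (3, 0)
op5 (invocation 8): componentwise max over VC(op3)=(3, 0), +1 at W0, giving (4, 0)
op7 (invocation 12): componentwise max over VC(op5)=(4, 0), +1 at W0, giving (5, 0)
op9 (invocation 16): componentwise max over VC(op3)=(3, 0), VC(op6)=(0, 2), +1 at W1, giving (3, 3)
op8 (invocation 15): componentwise max over VC(op7)=(5, 0), +1 at W0, giving (6, 0)
op10 (invocation 18): componentwise max over VC(op9)=(3, 3), +1 at W1, giving (3, 4)
target: VC(op9) = (3, 3)

(3, 3)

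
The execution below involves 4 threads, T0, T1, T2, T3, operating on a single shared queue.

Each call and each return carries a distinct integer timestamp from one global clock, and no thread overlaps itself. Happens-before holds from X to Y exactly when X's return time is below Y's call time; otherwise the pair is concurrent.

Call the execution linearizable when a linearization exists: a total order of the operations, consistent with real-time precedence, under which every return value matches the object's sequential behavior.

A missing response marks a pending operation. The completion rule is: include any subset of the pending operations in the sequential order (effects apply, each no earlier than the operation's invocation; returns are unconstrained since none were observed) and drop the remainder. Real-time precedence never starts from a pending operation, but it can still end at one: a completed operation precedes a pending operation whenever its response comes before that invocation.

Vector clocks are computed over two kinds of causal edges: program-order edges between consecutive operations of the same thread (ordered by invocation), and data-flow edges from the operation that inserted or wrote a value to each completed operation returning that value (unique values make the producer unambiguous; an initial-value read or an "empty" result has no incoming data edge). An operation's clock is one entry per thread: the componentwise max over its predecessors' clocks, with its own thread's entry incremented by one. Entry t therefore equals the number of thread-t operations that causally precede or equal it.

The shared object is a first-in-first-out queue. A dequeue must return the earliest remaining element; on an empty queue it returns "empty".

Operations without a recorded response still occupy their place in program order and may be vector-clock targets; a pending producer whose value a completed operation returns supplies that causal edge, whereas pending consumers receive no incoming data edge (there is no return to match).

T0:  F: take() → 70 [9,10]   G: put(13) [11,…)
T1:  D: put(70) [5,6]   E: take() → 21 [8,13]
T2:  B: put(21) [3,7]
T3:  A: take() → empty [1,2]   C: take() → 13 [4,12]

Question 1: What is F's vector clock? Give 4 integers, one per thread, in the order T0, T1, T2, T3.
root op A, invoked 1: fresh clock plus T3's own tick → (0, 0, 0, 1)
root op B, invoked 3: fresh clock plus T2's own tick → (0, 0, 1, 0)
root op D, invoked 5: fresh clock plus T1's own tick → (0, 1, 0, 0)
from VC(D)=(0, 1, 0, 0), F (invoked 9) maxes components and bumps T0 → (1, 1, 0, 0)
from VC(B)=(0, 0, 1, 0), VC(D)=(0, 1, 0, 0), E (invoked 8) maxes components and bumps T1 → (0, 2, 1, 0)
from VC(F)=(1, 1, 0, 0), G (invoked 11) maxes components and bumps T0 → (2, 1, 0, 0)
from VC(A)=(0, 0, 0, 1), VC(G)=(2, 1, 0, 0), C (invoked 4) maxes components and bumps T3 → (2, 1, 0, 2)
target: VC(F) = (1, 1, 0, 0)

(1, 1, 0, 0)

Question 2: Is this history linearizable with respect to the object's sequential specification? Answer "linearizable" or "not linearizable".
one valid linearization: A, B, D, E, F, G, C
step 1: A take() → empty — queue <>
step 2: B put(21) — queue <21>
step 3: D put(70) — queue <21,70>
step 4: E take() → 21 — queue <70>
step 5: F take() → 70 — queue <>
step 6: G put(13) (pending, included) — queue <13>
step 7: C take() → 13 — queue <>

linearizable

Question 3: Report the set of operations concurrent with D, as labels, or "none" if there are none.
overlap test against D [5,6]: concurrent iff the interval meets 5..6
A [1,2]: before
B [3,7]: concurrent
C [4,12]: concurrent
E [8,13]: after
F [9,10]: after
G [11,…): after

B, C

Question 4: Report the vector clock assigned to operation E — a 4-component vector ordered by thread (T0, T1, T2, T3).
VC(A, invoked at 1): no causal predecessors; +1 on T3 → (0, 0, 0, 1)
VC(B, invoked at 3): no causal predecessors; +1 on T2 → (0, 0, 1, 0)
VC(D, invoked at 5): no causal predecessors; +1 on T1 → (0, 1, 0, 0)
invoked at 9, F merges VC(D)=(0, 1, 0, 0) and bumps T0's slot → (1, 1, 0, 0)
invoked at 8, E merges VC(B)=(0, 0, 1, 0), VC(D)=(0, 1, 0, 0) and bumps T1's slot → (0, 2, 1, 0)
invoked at 11, G merges VC(F)=(1, 1, 0, 0) and bumps T0's slot → (2, 1, 0, 0)
invoked at 4, C merges VC(A)=(0, 0, 0, 1), VC(G)=(2, 1, 0, 0) and bumps T3's slot → (2, 1, 0, 2)
target: VC(E) = (0, 2, 1, 0)

(0, 2, 1, 0)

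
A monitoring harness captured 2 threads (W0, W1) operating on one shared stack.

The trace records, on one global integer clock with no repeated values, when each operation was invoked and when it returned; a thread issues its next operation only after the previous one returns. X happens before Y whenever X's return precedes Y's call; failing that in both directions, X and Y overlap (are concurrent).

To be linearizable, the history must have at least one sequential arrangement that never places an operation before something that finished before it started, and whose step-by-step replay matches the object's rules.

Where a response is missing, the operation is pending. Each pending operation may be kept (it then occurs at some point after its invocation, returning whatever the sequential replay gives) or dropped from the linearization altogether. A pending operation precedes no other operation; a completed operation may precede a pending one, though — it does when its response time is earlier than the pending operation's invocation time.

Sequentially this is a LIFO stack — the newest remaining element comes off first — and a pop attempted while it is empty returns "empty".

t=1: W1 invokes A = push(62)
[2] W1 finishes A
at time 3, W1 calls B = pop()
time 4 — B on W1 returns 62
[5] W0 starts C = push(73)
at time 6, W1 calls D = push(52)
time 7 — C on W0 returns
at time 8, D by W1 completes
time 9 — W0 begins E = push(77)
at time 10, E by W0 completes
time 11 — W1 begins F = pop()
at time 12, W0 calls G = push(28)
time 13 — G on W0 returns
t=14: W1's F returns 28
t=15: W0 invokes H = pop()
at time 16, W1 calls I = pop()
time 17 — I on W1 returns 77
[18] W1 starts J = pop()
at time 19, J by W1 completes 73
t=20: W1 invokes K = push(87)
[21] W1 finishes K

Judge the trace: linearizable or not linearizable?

a witness: A, B, C, D, E, G, F, I, H, J, K
step 1: A push(62) — stack <62>
step 2: B pop() → 62 — stack <>
step 3: C push(73) — stack <73>
step 4: D push(52) — stack <73,52>
step 5: E push(77) — stack <73,52,77>
step 6: G push(28) — stack <73,52,77,28>
step 7: F pop() → 28 — stack <73,52,77>
step 8: I pop() → 77 — stack <73,52>
step 9: H pop() (pending, included) — stack <73>
step 10: J pop() → 73 — stack <>
step 11: K push(87) — stack <87>

linearizable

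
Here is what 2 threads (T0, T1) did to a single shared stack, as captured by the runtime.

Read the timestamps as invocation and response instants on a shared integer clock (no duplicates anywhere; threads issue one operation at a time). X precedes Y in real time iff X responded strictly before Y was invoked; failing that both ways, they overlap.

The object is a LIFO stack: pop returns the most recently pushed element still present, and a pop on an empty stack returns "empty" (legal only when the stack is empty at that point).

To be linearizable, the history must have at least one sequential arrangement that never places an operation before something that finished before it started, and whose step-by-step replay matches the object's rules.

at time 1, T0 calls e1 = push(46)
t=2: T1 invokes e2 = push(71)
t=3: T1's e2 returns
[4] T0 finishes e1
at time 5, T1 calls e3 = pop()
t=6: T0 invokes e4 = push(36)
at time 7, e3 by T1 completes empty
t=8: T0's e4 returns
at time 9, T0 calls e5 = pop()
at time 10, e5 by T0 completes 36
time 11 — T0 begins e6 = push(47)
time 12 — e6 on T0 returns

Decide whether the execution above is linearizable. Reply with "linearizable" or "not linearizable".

not linearizable

already the first 7 events (up to e3's response at time 7) admit no linearization; the first 6 still do
no legal order exists: 2 real-time-consistent candidates over 3 completed stack operations, all rejected
no completion choice of the 1 pending operation (e4) rescues it — every subset was tried
take e1, e2, e3 (pending dropped): step 3 already fails, because e3 pop() → empty cannot occur there
take e2, e1, e3 (pending dropped): step 3 already fails, because e3 pop() → empty cannot occur there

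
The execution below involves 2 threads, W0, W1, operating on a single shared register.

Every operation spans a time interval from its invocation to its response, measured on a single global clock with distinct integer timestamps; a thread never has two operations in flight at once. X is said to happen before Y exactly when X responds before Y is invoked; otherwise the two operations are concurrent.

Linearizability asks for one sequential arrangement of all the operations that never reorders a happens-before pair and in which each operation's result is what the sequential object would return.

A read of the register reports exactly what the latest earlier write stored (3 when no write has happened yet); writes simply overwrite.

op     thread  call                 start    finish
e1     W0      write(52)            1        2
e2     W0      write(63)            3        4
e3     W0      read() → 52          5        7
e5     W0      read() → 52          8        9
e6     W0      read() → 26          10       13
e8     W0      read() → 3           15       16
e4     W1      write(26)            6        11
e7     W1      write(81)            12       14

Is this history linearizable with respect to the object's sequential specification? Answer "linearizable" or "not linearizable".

not linearizable

through event 6 a valid linearization exists; event 7 (e3 responding at time 7) ends that
exactly one order of the 3 completed ops respects real time; the register replay fails
every completion of the 1 pending operation (e4) was checked; none linearizes
for example e1, e2, e3 (pending dropped) fails at step 3: e3 read() → 52 is not legal there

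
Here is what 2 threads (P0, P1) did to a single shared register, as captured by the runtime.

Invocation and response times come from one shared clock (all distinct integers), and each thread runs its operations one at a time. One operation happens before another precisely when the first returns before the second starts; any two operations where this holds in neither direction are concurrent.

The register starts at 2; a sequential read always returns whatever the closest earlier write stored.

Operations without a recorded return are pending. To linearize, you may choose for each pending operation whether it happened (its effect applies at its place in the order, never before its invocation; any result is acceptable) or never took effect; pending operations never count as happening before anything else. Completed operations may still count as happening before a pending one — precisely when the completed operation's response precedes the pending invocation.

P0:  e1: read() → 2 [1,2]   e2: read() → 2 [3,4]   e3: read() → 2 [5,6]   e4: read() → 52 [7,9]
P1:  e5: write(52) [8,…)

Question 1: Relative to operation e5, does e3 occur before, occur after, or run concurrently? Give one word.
Answer: before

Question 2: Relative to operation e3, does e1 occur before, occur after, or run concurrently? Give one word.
Answer: before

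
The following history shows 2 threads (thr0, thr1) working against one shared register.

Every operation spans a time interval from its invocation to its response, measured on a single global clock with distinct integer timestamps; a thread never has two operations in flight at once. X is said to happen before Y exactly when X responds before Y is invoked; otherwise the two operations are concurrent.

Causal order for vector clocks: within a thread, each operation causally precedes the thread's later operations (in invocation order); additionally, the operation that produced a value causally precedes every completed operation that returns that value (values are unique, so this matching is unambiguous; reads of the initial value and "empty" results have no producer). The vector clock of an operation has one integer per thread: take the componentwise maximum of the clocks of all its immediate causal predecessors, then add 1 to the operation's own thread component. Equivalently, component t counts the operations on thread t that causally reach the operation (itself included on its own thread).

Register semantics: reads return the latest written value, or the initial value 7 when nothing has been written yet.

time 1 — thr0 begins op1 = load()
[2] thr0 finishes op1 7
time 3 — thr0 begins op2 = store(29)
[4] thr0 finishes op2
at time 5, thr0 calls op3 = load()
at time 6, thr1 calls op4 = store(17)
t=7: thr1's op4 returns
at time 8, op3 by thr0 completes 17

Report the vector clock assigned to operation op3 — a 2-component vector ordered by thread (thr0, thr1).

VC(op4, invoked at 6): no causal predecessors; +1 on thr1 → (0, 1)
VC(op1, invoked at 1): no causal predecessors; +1 on thr0 → (1, 0)
invoked at 3, op2 merges VC(op1)=(1, 0) and bumps thr0's slot → (2, 0)
invoked at 5, op3 merges VC(op2)=(2, 0), VC(op4)=(0, 1) and bumps thr0's slot → (3, 1)
target: VC(op3) = (3, 1)

(3, 1)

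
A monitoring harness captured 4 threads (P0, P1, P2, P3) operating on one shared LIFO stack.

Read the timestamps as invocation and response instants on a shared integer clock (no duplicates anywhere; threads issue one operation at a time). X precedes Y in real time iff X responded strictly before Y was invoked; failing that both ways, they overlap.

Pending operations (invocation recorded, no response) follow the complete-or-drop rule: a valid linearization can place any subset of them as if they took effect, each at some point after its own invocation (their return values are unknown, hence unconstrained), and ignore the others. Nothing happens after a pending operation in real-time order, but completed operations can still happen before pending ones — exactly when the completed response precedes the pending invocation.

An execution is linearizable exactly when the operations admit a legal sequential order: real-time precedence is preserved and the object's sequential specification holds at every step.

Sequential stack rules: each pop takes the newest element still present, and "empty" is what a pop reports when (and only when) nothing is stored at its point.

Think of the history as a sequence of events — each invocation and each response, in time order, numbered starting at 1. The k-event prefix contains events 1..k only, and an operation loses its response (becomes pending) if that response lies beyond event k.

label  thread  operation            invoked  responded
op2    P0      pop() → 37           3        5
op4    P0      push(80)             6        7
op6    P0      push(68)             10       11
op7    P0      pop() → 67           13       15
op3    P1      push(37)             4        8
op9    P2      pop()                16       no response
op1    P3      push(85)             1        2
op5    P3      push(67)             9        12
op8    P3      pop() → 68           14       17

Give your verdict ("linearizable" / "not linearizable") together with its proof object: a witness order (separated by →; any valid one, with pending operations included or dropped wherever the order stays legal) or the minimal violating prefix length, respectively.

linearizable — witness: op1 → op3 → op2 → op4 → op5 → op6 → op8 → op7

after step 1 (op1 push(85)): stack <85>
after step 2 (op3 push(37)): stack <85,37>
after step 3 (op2 pop() → 37): stack <85>
after step 4 (op4 push(80)): stack <85,80>
after step 5 (op5 push(67)): stack <85,80,67>
after step 6 (op6 push(68)): stack <85,80,67,68>
after step 7 (op8 pop() → 68): stack <85,80,67>
after step 8 (op7 pop() → 67): stack <85,80>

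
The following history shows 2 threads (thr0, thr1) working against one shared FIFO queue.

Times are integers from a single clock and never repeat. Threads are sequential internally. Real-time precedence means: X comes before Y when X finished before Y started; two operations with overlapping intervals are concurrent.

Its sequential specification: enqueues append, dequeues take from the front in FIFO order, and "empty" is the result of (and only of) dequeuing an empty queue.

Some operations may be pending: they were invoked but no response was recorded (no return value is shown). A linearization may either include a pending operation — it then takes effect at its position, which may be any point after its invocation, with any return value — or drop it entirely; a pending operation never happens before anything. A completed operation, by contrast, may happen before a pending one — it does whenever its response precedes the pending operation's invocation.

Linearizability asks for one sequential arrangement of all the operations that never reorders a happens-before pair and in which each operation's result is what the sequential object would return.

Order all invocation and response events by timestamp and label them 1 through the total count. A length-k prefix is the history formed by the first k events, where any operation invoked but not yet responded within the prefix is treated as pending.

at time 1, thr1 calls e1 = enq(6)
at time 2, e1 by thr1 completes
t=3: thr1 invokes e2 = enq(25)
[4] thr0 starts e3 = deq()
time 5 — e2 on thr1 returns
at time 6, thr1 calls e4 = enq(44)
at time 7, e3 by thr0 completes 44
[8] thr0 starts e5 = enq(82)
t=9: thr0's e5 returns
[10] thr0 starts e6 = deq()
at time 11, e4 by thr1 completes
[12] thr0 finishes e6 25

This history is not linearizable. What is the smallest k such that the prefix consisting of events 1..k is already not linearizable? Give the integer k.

7

a valid linearization of events 1..6 exists, for instance e1, e2:
step 1: e1 enq(6) — queue <6>
step 2: e2 enq(25) — queue <6,25>
include event 7 — e3 responding at 7 — and every candidate order breaks
completion choices over the 1 pending operation (e4) were checked; none helps
for example e1, e2, e3 (pending dropped) fails at step 3: e3 deq() → 44 is not legal there
for example e1, e3, e2 (pending dropped) fails at step 2: e3 deq() → 44 is not legal there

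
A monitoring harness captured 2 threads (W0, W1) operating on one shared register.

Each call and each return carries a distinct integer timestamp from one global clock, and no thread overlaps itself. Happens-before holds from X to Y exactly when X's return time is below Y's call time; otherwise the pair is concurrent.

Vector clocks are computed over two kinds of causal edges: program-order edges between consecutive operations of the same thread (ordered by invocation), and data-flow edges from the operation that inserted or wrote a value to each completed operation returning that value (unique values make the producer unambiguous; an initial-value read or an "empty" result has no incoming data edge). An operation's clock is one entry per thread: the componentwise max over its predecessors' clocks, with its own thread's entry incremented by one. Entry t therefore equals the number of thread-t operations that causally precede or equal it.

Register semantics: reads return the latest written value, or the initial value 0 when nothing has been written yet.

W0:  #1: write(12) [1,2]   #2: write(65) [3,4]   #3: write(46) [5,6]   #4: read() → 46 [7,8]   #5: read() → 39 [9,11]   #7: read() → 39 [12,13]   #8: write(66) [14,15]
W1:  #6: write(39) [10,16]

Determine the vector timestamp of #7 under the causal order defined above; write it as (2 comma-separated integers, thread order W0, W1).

invoked at 10, #6 has no predecessors; its own W1 bump gives (0, 1)
invoked at 1, #1 has no predecessors; its own W0 bump gives (1, 0)
VC(#2, invoked at 3): max of VC(#1)=(1, 0), then +1 on thread W0 → (2, 0)
VC(#3, invoked at 5): max of VC(#2)=(2, 0), then +1 on thread W0 → (3, 0)
VC(#4, invoked at 7): max of VC(#3)=(3, 0), then +1 on thread W0 → (4, 0)
VC(#5, invoked at 9): max of VC(#4)=(4, 0), VC(#6)=(0, 1), then +1 on thread W0 → (5, 1)
VC(#7, invoked at 12): max of VC(#5)=(5, 1), VC(#6)=(0, 1), then +1 on thread W0 → (6, 1)
VC(#8, invoked at 14): max of VC(#7)=(6, 1), then +1 on thread W0 → (7, 1)
target: VC(#7) = (6, 1)

(6, 1)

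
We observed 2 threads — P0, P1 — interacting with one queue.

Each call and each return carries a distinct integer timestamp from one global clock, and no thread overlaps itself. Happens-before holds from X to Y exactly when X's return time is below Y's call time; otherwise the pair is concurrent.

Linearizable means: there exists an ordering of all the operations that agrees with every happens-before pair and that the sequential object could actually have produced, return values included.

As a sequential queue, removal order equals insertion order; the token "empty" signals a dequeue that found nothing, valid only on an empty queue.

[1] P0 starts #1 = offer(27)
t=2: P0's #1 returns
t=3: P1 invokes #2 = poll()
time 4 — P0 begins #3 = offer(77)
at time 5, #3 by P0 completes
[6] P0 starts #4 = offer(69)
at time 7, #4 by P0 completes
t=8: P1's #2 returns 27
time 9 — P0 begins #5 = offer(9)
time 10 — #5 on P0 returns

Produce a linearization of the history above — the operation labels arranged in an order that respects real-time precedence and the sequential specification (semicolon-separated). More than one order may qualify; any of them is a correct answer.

#1; #2; #3; #4; #5

1. #1 offer(27), leaving queue <27>
2. #2 poll() → 27, leaving queue <>
3. #3 offer(77), leaving queue <77>
4. #4 offer(69), leaving queue <77,69>
5. #5 offer(9), leaving queue <77,69,9>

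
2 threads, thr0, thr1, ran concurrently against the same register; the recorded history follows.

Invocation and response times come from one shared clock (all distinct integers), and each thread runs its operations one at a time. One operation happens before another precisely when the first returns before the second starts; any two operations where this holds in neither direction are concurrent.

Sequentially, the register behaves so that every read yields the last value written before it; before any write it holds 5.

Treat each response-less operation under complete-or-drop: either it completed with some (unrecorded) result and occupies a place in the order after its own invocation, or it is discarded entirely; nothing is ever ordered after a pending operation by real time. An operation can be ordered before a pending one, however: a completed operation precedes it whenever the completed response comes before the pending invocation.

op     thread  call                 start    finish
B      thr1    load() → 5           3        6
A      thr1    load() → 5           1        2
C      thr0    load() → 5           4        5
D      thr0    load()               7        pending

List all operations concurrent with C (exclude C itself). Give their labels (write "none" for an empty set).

B

C spans [4,5]; an op avoiding the whole window 4..5 is ordered, any other is concurrent
A [1,2]: before
B [3,6]: concurrent
D [7,…): after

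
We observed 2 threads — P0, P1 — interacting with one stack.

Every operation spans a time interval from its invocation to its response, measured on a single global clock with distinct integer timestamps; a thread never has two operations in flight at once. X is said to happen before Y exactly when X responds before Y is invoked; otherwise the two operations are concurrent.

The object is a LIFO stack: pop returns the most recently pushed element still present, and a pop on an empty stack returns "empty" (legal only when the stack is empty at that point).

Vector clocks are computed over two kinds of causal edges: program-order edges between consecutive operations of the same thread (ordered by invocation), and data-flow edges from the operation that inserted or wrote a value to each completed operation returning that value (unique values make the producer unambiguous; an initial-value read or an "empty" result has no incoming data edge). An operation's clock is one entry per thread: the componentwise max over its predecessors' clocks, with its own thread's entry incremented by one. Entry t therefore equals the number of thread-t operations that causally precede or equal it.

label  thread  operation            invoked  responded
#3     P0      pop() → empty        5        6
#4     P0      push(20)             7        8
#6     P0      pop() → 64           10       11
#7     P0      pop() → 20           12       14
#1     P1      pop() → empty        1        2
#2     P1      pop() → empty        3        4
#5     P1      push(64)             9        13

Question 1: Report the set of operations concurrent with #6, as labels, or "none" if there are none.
#6 spans [10,11]; an op avoiding the whole window 10..11 is ordered, any other is concurrent
#1 [1,2]: before
#2 [3,4]: before
#3 [5,6]: before
#4 [7,8]: before
#5 [9,13]: concurrent
#7 [12,14]: after

#5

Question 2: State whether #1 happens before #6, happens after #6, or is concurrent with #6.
#1 spans [1,2], #6 spans [10,11]
resp(#1)=2 < inv(#6)=10

before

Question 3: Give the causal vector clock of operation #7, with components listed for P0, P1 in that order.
VC(#1, invoked at 1): no causal predecessors; +1 on P1 → (0, 1)
VC(#3, invoked at 5): no causal predecessors; +1 on P0 → (1, 0)
#2, invoked 3, takes VC(#1)=(0, 1) under max, adds 1 for P1 → (0, 2)
#4, invoked 7, takes VC(#3)=(1, 0) under max, adds 1 for P0 → (2, 0)
#5, invoked 9, takes VC(#2)=(0, 2) under max, adds 1 for P1 → (0, 3)
#6, invoked 10, takes VC(#4)=(2, 0), VC(#5)=(0, 3) under max, adds 1 for P0 → (3, 3)
#7, invoked 12, takes VC(#4)=(2, 0), VC(#6)=(3, 3) under max, adds 1 for P0 → (4, 3)
target: VC(#7) = (4, 3)

(4, 3)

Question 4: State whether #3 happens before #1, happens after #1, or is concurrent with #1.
#3 spans [5,6], #1 spans [1,2]
resp(#1)=2 < inv(#3)=5

after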